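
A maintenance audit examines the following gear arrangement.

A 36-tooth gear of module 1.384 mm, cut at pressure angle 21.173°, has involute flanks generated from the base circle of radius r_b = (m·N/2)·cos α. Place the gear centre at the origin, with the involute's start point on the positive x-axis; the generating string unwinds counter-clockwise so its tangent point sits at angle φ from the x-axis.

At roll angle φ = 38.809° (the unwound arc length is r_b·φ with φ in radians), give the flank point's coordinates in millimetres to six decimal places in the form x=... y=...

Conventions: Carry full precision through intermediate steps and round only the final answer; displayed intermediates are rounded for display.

x=27.963449 y=2.297763

single-mesh involute tooth geometry (36T wheel at module 1.384)
pitch radius r_p = m·N/2 = 1.384·36/2 = 24.912000
base radius r_b = r_p·cos α = 24.912000·cos 21.173° = 23.230293
roll angle φ = 38.809° = 0.67734483 rad
x = r_b·(cos φ + φ·sin φ) = 27.963449
y = r_b·(sin φ − φ·cos φ) = 2.297763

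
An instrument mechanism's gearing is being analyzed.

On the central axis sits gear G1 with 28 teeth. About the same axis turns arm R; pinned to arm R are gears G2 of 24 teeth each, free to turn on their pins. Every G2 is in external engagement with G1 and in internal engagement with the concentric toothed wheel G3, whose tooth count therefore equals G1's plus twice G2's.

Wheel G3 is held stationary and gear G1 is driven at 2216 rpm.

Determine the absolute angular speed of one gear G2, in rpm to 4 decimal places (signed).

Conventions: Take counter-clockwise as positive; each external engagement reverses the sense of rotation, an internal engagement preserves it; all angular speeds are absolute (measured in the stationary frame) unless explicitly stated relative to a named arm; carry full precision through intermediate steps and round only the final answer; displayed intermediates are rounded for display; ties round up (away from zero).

-1292.6667 rpm

recognized (axles ride arm R): planetary set, 28/24/76 teeth
normalise by the input: solve with ω_sun = 1, then scale by 2216 rpm
ring teeth: 28 + 2·24 = 76
28(ω_sun−ω_arm) = −76(ω_ring−ω_arm),  ω_ring = 0, ω_sun = 1
28(1−ω_arm) = −76(0−ω_arm)  ⇒  104·ω_arm = 28  ⇒  ω_arm = 7/26
sun–planet mesh: 28·(1−7/26) = −24·(ω_p−ω_arm)  ⇒  ω_p−ω_arm = -133/156
ω_p = 7/26 − 133/156 = -7/12
scale: ω_p = -7/12 × 2216 rpm = -1292.6667 rpm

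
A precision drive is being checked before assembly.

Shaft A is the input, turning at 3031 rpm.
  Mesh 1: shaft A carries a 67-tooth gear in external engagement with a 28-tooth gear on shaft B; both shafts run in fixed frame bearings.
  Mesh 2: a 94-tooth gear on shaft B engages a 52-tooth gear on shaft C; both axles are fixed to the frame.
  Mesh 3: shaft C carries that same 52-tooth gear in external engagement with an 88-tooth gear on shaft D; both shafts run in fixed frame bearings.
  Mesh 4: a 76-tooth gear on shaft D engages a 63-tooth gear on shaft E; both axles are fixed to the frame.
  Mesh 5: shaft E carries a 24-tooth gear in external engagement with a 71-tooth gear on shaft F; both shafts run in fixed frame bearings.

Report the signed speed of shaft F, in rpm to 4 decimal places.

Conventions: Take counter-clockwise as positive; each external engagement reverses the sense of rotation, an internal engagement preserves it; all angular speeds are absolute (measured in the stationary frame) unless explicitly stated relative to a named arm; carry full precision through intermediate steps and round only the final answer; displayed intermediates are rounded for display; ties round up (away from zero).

topology: fixed-axis compound train — 5 meshes, A→F
mesh 1 [67T→28T]: ω = 3031.0000×67/28 = 7252.7500 rpm, sense flips to −
mesh 2 [94T→52T]: ω = 7252.7500×94/52 = 13110.7404 rpm, sense flips to +
mesh 3 [52T→88T]: ω = 13110.7404×52/88 = 7747.2557 rpm, sense flips to −
mesh 4 [76T→63T]: ω = 7747.2557×76/63 = 9345.8957 rpm, sense flips to +
mesh 5 [24T→71T]: ω = 9345.8957×24/71 = 3159.1760 rpm, sense flips to −
signed output speed = -3159.1760 rpm

-3159.1760 rpm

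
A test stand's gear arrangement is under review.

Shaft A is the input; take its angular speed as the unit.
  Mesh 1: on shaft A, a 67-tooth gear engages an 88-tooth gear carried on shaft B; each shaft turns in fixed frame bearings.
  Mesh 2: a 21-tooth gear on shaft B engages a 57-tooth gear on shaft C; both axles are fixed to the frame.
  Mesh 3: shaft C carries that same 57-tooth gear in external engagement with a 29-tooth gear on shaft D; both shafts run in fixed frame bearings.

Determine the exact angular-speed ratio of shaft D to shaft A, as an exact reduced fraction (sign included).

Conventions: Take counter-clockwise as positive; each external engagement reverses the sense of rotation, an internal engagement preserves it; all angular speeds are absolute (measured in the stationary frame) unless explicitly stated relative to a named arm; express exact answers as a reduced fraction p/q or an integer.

-1407/2552

class = fixed-axis compound train [3 meshes; 3 ratios multiply, 3 sense flips]
mesh 1 [67T→88T]: running ratio 67/88, sense −
mesh 2 [21T→57T]: running ratio 469/1672, sense +
mesh 3 [57T→29T]: running ratio 1407/2552, sense −
ω_out/ω_in = -1407/2552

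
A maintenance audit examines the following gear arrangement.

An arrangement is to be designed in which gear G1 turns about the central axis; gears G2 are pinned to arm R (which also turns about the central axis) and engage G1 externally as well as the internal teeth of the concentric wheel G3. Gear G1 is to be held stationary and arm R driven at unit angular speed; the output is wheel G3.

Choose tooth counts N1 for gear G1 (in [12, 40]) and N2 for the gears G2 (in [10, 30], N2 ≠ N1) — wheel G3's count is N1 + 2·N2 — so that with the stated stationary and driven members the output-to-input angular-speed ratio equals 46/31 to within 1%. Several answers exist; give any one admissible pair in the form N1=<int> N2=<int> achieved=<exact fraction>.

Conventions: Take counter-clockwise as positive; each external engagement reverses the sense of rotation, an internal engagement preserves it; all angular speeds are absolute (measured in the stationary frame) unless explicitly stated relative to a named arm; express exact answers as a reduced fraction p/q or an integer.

N1=30 N2=16 achieved=46/31

planetary set to be sized for 46/31 (Willis relation)
Willis with ω_sun = 0: ω_ring/ω_arm = (N1+N3)/N3; set equal to 46/31  ⇒  N3/N1 = 1/(46/31 − 1) = 31/15
N3 = N1 + 2·N2  ⇒  N2/N1 = (N3/N1 − 1)/2 = (31/15 − 1)/2 = 8/15
smallest multiple with N1 ≥ 12 and N2 ≥ 10: k = 2  ⇒  N1 = 2·15 = 30, N2 = 2·8 = 16 (N1 ≤ 40, N2 ≤ 30, N2 ≠ N1 ✓), N3 = 30 + 2·16 = 62
check: (N1+N3)/N3 with N1 = 30, N3 = 62 gives 46/31; |achieved − target| = 0 ≤ 23/1550 ✓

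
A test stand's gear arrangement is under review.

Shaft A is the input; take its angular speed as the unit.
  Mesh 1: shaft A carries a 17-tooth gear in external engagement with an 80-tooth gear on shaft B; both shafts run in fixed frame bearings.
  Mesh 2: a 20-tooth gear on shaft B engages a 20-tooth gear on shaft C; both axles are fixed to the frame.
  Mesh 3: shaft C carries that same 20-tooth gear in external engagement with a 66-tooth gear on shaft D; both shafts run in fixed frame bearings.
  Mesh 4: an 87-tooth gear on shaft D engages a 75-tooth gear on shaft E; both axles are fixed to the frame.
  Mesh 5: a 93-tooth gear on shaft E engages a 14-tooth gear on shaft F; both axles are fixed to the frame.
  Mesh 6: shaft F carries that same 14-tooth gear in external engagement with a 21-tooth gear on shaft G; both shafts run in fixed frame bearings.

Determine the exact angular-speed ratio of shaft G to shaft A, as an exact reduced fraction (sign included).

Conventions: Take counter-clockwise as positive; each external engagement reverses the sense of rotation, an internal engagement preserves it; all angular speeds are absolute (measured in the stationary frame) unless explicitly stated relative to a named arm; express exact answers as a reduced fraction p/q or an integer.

15283/46200

class = fixed-axis compound train [6 meshes; 6 ratios multiply, 6 sense flips]
mesh 1 [17T→80T]: running ratio 17/80, sense −
mesh 2 [20T→20T]: running ratio 17/80, sense +
mesh 3 [20T→66T]: running ratio 17/264, sense −
mesh 4 [87T→75T]: running ratio 493/6600, sense +
mesh 5 [93T→14T]: running ratio 15283/30800, sense −
mesh 6 [14T→21T]: running ratio 15283/46200, sense +
ω_out/ω_in = 15283/46200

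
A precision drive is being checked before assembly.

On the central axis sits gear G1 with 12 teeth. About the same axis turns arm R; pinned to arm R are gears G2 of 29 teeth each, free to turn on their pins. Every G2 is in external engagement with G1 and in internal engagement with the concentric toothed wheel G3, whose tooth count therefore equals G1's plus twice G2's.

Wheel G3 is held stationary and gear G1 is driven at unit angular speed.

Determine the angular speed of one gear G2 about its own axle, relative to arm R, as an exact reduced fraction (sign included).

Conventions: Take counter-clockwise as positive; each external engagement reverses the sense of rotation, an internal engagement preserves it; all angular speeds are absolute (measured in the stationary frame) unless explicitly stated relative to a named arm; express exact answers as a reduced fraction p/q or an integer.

recognized (axles ride arm R): planetary set, 12/29/70 teeth
ring teeth: 12 + 2·29 = 70
12(ω_sun−ω_arm) = −70(ω_ring−ω_arm),  ω_ring = 0, ω_sun = 1
12(1−ω_arm) = −70(0−ω_arm)  ⇒  82·ω_arm = 12  ⇒  ω_arm = 6/41
sun–planet mesh: 12·(1−6/41) = −29·(ω_p−ω_arm)  ⇒  ω_p−ω_arm = -420/1189
exact speed ratio = -420/1189

-420/1189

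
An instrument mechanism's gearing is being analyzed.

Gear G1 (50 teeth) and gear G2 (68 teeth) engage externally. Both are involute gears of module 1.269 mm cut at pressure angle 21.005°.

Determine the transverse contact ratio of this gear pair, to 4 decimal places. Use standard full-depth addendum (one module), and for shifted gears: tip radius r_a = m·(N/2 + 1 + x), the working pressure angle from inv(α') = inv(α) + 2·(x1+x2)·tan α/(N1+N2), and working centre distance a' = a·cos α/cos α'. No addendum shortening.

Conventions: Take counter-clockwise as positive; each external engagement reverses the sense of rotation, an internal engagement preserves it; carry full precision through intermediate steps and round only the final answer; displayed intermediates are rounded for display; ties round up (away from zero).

1.7250

class = single-mesh tooth geometry [involute pair 50T × 68T, m = 1.269]
base radii: r_b1 = 29.616847, r_b2 = 40.278912
tip radii: r_a1 = 32.994000, r_a2 = 44.415000
no profile shift: α' = α, a' = a
action lengths: √(r_a1²−r_b1²) = 14.541197, √(r_a2²−r_b2²) = 18.716343
base pitch p_b = π·m·cos α = 3.721763
CR = (14.541197 + 18.716343 − 74.871000·sin 21.00500°)/3.721763 = 1.725009
contact ratio ≈ 1.7250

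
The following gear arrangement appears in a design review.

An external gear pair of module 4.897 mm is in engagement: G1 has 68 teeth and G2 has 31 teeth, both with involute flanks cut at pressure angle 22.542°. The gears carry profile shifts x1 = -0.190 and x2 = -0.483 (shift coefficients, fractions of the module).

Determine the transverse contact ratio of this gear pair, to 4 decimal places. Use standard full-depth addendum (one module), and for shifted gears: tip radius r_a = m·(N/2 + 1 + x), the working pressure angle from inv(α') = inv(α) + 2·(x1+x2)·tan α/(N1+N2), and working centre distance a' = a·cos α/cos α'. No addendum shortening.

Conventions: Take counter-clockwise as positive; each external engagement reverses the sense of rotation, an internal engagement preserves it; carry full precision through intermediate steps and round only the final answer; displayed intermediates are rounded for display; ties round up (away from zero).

1.7737

recognized (one external pair, fixed centres): single-mesh tooth geometry, m = 4.897, N1 = 68, N2 = 31
base radii: r_b1 = 153.777347, r_b2 = 70.104379
tip radii: r_a1 = 170.464570, r_a2 = 78.435249
inv(α') = inv(22.542°) + 2·(-0.190-0.483)·tan α/(68+31) = 0.01599720  ⇒  α' = 20.46099°
a' = a·cos α / cos α' = 242.4015·cos 22.542°/cos 20.46099° = 238.957451
action lengths: √(r_a1²−r_b1²) = 73.557442, √(r_a2²−r_b2²) = 35.177612
base pitch p_b = π·m·cos α = 14.208994
CR = (73.557442 + 35.177612 − 238.957451·sin 20.46099°)/14.208994 = 1.773722
contact ratio ≈ 1.7737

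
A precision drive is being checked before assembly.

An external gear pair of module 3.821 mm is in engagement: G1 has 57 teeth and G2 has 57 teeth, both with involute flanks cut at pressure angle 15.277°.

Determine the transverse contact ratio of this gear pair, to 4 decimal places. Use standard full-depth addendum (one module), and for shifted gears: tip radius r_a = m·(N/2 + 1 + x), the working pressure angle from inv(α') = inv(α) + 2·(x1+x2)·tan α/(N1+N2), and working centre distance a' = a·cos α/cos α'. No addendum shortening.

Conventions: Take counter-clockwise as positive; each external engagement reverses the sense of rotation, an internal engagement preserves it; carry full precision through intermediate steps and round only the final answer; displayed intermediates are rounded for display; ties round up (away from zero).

topology: single-mesh involute geometry — m = 3.821, 57T/57T pair
base radii: r_b1 = 105.050383, r_b2 = 105.050383
tip radii: r_a1 = 112.719500, r_a2 = 112.719500
no profile shift: α' = α, a' = a
action lengths: √(r_a1²−r_b1²) = 40.866891, √(r_a2²−r_b2²) = 40.866891
base pitch p_b = π·m·cos α = 11.579842
CR = (40.866891 + 40.866891 − 217.797000·sin 15.27700°)/11.579842 = 2.102564
contact ratio ≈ 2.1026

2.1026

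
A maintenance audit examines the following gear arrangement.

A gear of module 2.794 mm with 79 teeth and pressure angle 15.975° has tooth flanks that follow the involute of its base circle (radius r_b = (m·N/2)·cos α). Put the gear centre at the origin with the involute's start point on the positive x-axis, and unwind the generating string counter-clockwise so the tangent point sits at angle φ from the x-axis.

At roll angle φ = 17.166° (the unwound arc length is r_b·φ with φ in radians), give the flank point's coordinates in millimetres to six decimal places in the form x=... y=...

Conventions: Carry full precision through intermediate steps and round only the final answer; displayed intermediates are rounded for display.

x=110.756583 y=0.942615

class = single-mesh tooth geometry [base-circle involute, m = 2.794, 79T]
pitch radius r_p = m·N/2 = 2.794·79/2 = 110.363000
base radius r_b = r_p·cos α = 110.363000·cos 15.975° = 106.100988
roll angle φ = 17.166° = 0.29960322 rad
x = r_b·(cos φ + φ·sin φ) = 110.756583
y = r_b·(sin φ − φ·cos φ) = 0.942615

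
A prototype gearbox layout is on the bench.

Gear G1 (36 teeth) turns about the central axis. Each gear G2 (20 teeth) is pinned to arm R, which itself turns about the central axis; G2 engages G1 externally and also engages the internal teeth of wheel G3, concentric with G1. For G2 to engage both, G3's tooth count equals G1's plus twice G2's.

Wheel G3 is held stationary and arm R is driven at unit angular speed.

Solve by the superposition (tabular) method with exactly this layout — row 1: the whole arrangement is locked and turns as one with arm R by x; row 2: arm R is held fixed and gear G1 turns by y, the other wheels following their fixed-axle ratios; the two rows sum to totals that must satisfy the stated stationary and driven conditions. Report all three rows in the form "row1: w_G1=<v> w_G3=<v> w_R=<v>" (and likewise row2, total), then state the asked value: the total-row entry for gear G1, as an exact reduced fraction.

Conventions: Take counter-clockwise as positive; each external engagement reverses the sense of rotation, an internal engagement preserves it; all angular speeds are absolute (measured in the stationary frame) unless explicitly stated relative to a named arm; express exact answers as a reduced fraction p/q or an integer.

row1: w_G1=1 w_G3=1 w_R=1
row2: w_G1=19/9 w_G3=-1 w_R=0
total: w_G1=28/9 w_G3=0 w_R=1
asked value: 28/9

planetary set (36T centre, 20T on arm, 76T internal) — Willis relation
row 1: whole set turns with the arm by x
row 2 (arm held, sun turns y): ω_ring = −(36/76)·y, ω_arm = 0
boundary: total ω_ring = x − (36/76)·y = 0 and total ω_arm = x = 1  ⇒  y = 19/9, x = 1
row 2 ring = −(36/76)·19/9 = -1
totals (row 1 + row 2): sun 1 + 19/9 = 28/9, ring 1 + (-1) = 0, arm 1 + 0 = 1
asked cell (total, sun) = 28/9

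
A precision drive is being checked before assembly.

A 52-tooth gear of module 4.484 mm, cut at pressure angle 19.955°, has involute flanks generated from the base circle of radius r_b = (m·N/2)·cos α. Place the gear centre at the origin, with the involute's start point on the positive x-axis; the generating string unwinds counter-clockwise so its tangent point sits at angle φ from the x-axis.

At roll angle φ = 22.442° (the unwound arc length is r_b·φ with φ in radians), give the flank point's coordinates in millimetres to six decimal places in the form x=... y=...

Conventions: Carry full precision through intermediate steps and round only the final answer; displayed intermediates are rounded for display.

x=117.670871 y=2.161557

topology: single-mesh involute geometry — m = 4.484, N = 52
pitch radius r_p = m·N/2 = 4.484·52/2 = 116.584000
base radius r_b = r_p·cos α = 116.584000·cos 19.955° = 109.584408
roll angle φ = 22.442° = 0.39168679 rad
x = r_b·(cos φ + φ·sin φ) = 117.670871
y = r_b·(sin φ − φ·cos φ) = 2.161557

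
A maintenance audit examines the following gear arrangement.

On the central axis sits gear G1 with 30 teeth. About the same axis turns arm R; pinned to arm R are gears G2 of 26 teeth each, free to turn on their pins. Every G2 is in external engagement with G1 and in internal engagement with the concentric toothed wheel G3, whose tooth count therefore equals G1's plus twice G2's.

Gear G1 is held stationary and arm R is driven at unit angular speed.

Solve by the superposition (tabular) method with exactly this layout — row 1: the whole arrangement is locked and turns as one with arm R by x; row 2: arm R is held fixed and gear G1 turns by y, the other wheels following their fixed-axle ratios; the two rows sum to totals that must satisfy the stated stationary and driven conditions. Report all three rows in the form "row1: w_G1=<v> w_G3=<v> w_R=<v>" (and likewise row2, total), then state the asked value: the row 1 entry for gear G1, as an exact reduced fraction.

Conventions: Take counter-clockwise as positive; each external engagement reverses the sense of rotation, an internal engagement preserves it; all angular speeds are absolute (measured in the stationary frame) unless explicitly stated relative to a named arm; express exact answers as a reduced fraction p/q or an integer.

recognized (axles ride arm R): planetary set, 30/26/82 teeth
row 1 — lock + rotate with arm: ω_sun = ω_ring = ω_arm = x
row 2 — arm fixed, fixed-axis ratios: sun y, ring −(30/82)·y, arm 0
boundary: total ω_sun = x + y = 0 and total ω_arm = x = 1  ⇒  y = -1, x = 1
row 2 ring = −(30/82)·(-1) = 15/41
totals (row 1 + row 2): sun 1 + (-1) = 0, ring 1 + 15/41 = 56/41, arm 1 + 0 = 1
asked cell (row1, sun) = 1

row1: w_G1=1 w_G3=1 w_R=1
row2: w_G1=-1 w_G3=15/41 w_R=0
total: w_G1=0 w_G3=56/41 w_R=1
asked value: 1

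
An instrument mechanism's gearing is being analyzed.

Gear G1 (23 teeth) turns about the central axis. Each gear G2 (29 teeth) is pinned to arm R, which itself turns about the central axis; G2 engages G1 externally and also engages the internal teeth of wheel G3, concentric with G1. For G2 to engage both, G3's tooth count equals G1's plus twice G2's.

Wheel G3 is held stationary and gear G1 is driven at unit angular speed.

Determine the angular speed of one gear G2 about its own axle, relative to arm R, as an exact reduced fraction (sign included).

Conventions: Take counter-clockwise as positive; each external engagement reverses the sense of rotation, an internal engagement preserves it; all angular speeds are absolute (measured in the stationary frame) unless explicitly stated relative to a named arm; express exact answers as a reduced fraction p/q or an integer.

topology: planetary set — G1 23T / G2 29T / G3 81T, arm = carrier (Willis)
ring teeth: 23 + 2·29 = 81
23(ω_sun−ω_arm) = −81(ω_ring−ω_arm),  ω_ring = 0, ω_sun = 1
23(1−ω_arm) = −81(0−ω_arm)  ⇒  104·ω_arm = 23  ⇒  ω_arm = 23/104
sun–planet mesh: 23·(1−23/104) = −29·(ω_p−ω_arm)  ⇒  ω_p−ω_arm = -1863/3016
exact speed ratio = -1863/3016

-1863/3016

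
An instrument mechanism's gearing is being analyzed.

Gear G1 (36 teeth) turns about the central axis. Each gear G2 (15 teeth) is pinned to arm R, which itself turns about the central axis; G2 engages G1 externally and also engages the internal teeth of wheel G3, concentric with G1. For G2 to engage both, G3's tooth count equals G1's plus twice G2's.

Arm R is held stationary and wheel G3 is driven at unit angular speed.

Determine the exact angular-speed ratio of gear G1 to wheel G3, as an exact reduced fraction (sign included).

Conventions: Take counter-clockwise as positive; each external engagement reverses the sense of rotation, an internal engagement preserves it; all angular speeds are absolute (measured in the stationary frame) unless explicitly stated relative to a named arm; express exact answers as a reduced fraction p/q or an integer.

-11/6

class = planetary set [G3 = 36+2·15 = 66; Willis about the carrier]
ring teeth: 36 + 2·15 = 66
36(ω_sun−ω_arm) = −66(ω_ring−ω_arm),  ω_arm = 0, ω_ring = 1
ω_sun = 0 − (66/36)(1−0) = -11/6
ω_out/ω_in = -11/6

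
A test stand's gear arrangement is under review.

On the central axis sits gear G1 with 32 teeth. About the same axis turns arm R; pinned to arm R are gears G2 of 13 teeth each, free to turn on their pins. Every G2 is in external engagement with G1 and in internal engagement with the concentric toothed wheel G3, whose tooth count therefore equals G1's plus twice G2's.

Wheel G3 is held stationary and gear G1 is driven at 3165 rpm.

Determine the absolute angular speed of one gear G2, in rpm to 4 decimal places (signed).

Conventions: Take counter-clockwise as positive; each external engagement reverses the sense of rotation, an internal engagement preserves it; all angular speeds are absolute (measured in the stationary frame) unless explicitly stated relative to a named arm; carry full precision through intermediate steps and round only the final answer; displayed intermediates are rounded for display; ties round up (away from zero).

topology: planetary set — G1 32T / G2 13T / G3 58T, arm = carrier (Willis)
normalise by the input: solve with ω_sun = 1, then scale by 3165 rpm
ring teeth: 32 + 2·13 = 58
32(ω_sun−ω_arm) = −58(ω_ring−ω_arm),  ω_ring = 0, ω_sun = 1
32(1−ω_arm) = −58(0−ω_arm)  ⇒  90·ω_arm = 32  ⇒  ω_arm = 16/45
sun–planet mesh: 32·(1−16/45) = −13·(ω_p−ω_arm)  ⇒  ω_p−ω_arm = -928/585
ω_p = 16/45 − 928/585 = -16/13
scale: ω_p = -16/13 × 3165 rpm = -3895.3846 rpm

-3895.3846 rpm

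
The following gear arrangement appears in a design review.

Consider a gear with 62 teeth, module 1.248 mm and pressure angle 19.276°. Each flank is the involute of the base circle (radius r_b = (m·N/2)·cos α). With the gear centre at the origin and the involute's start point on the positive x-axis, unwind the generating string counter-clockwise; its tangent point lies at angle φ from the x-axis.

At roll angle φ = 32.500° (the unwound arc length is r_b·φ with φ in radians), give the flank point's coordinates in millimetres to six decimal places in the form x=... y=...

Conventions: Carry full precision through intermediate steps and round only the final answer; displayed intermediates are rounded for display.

topology: single-mesh involute geometry — m = 1.248, N = 62
pitch radius r_p = m·N/2 = 1.248·62/2 = 38.688000
base radius r_b = r_p·cos α = 38.688000·cos 19.276° = 36.519124
roll angle φ = 32.500° = 0.56723201 rad
x = r_b·(cos φ + φ·sin φ) = 41.929980
y = r_b·(sin φ − φ·cos φ) = 2.151012

x=41.929980 y=2.151012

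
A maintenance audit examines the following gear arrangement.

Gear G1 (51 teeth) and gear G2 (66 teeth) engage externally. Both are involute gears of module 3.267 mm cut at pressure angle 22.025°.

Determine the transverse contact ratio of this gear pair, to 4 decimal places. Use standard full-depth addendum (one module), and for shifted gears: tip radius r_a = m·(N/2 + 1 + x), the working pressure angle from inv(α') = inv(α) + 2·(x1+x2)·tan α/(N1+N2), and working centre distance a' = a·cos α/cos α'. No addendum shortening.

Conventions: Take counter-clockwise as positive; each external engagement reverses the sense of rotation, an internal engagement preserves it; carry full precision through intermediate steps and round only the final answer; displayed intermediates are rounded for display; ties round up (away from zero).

1.6743

recognized (one external pair, fixed centres): single-mesh tooth geometry, m = 3.267, N1 = 51, N2 = 66
base radii: r_b1 = 77.228672, r_b2 = 99.942987
tip radii: r_a1 = 86.575500, r_a2 = 111.078000
no profile shift: α' = α, a' = a
action lengths: √(r_a1²−r_b1²) = 39.128627, √(r_a2²−r_b2²) = 48.473925
base pitch p_b = π·m·cos α = 9.514550
CR = (39.128627 + 48.473925 − 191.119500·sin 22.02500°)/9.514550 = 1.674342
contact ratio ≈ 1.6743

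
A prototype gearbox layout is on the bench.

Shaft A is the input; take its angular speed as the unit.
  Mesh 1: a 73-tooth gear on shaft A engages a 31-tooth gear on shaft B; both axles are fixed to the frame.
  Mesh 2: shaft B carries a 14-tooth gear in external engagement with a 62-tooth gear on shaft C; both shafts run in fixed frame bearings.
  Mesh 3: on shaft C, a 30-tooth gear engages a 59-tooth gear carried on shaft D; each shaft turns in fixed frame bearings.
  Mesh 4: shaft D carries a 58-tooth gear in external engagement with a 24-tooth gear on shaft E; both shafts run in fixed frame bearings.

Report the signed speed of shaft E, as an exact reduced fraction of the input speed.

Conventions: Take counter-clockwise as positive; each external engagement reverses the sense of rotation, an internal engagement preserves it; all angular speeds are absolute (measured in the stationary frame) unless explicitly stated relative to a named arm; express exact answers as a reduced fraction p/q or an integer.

4-mesh fixed-axis compound train (all bearings frame-fixed)
mesh 1 [73T→31T]: |ω|/ω_in = 1×73/31 = 73/31, sense flips to −
mesh 2 [14T→62T]: |ω|/ω_in = (73/31)×14/62 = 511/961, sense flips to +
mesh 3 [30T→59T]: |ω|/ω_in = (511/961)×30/59 = 15330/56699, sense flips to −
mesh 4 [58T→24T]: |ω|/ω_in = (15330/56699)×58/24 = 74095/113398, sense flips to +
signed output speed (× input speed) = 74095/113398

74095/113398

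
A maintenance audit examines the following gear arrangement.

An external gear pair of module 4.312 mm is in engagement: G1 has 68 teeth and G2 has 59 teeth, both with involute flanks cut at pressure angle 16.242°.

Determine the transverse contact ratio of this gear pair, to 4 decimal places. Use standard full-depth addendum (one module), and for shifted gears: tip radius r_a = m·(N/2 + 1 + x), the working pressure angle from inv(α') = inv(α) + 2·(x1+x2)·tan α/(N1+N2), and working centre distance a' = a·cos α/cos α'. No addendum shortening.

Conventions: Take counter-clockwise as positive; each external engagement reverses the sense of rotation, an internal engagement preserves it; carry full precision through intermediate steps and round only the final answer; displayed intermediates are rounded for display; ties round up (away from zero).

recognized (one external pair, fixed centres): single-mesh tooth geometry, m = 4.312, N1 = 68, N2 = 59
base radii: r_b1 = 140.756716, r_b2 = 122.127151
tip radii: r_a1 = 150.920000, r_a2 = 131.516000
no profile shift: α' = α, a' = a
action lengths: √(r_a1²−r_b1²) = 54.446243, √(r_a2²−r_b2²) = 48.799768
base pitch p_b = π·m·cos α = 13.005890
CR = (54.446243 + 48.799768 − 273.812000·sin 16.24200°)/13.005890 = 2.050008
contact ratio ≈ 2.0500

2.0500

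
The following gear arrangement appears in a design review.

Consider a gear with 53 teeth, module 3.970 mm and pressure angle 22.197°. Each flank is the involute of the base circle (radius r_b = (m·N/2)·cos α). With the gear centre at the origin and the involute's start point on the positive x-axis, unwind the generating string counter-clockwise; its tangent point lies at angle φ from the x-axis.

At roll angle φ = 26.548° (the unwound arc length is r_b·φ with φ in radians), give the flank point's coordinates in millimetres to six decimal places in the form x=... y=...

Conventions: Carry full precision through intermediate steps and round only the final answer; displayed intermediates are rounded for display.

x=107.310173 y=3.161182

recognized (one wheel, involute flank): single-mesh tooth geometry, m = 3.970, N = 53
pitch radius r_p = m·N/2 = 3.970·53/2 = 105.205000
base radius r_b = r_p·cos α = 105.205000·cos 22.197° = 97.408296
roll angle φ = 26.548° = 0.46335001 rad
x = r_b·(cos φ + φ·sin φ) = 107.310173
y = r_b·(sin φ − φ·cos φ) = 3.161182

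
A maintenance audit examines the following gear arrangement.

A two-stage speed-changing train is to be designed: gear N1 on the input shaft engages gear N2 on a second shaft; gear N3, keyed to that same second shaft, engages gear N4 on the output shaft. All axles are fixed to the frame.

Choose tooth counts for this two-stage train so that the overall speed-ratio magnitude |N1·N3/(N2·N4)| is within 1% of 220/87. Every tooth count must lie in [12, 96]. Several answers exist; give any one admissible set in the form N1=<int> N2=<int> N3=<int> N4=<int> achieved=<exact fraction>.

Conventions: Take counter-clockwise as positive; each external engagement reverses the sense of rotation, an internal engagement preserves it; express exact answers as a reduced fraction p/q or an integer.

topology: fixed-axis compound train — 2 stages, target 220/87
target = 220/87 in lowest terms: an exact hit needs N1·N3 = k·220 and N2·N4 = k·87 for one integer k, every count in [12, 96]; additionally prefer no 1:1 stage (N1 ≠ N2, N3 ≠ N4)
k = 1…3: no 1:1-free in-range split of k·220 and k·87 into factor pairs; take k = 4
k = 4: N1·N3 = 880 = 16·55, N2·N4 = 348 = 12·29
achieved = 16·55/(12·29) = 220/87; |achieved − target| = 0 ≤ 11/435 ✓

N1=16 N2=12 N3=55 N4=29 achieved=220/87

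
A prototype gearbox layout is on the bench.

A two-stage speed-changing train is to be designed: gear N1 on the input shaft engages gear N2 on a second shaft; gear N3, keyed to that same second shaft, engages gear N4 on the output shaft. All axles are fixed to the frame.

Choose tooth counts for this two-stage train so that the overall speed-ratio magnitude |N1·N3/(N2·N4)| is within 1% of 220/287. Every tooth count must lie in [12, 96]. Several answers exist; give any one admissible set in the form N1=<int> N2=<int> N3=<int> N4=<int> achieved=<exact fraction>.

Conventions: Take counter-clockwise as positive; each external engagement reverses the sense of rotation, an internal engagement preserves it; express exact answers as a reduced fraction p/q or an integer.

N1=20 N2=14 N3=22 N4=41 achieved=220/287

class = fixed-axis compound train [2-stage, 220/287 wanted]
target = 220/287 in lowest terms: an exact hit needs N1·N3 = k·220 and N2·N4 = k·287 for one integer k, every count in [12, 96]; additionally prefer no 1:1 stage (N1 ≠ N2, N3 ≠ N4)
k = 1: no 1:1-free in-range split of k·220 and k·287 into factor pairs; take k = 2
k = 2: N1·N3 = 440 = 20·22, N2·N4 = 574 = 14·41
achieved = 20·22/(14·41) = 220/287; |achieved − target| = 0 ≤ 11/1435 ✓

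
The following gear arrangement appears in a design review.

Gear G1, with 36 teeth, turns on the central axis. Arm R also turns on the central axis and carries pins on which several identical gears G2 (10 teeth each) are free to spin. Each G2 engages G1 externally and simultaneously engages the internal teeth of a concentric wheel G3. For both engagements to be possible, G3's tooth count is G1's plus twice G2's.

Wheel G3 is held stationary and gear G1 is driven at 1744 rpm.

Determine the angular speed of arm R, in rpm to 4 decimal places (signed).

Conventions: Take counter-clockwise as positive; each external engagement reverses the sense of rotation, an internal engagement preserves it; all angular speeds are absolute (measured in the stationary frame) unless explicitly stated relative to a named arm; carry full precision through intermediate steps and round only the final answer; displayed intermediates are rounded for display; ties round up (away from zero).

recognized (axles ride arm R): planetary set, 36/10/56 teeth
normalise by the input: solve with ω_sun = 1, then scale by 1744 rpm
ring teeth: 36 + 2·10 = 56
36(ω_sun−ω_arm) = −56(ω_ring−ω_arm),  ω_ring = 0, ω_sun = 1
36(1−ω_arm) = −56(0−ω_arm)  ⇒  92·ω_arm = 36  ⇒  ω_arm = 9/23
scale: ω_arm = 9/23 × 1744 rpm = +682.4348 rpm

+682.4348 rpm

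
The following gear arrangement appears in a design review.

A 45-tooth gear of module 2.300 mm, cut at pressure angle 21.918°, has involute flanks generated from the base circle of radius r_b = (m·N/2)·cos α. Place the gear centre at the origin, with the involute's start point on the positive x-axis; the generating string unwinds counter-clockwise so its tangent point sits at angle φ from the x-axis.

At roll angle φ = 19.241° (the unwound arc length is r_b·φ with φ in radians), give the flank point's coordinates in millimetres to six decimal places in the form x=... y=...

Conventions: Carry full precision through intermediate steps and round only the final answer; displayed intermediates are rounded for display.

x=50.640729 y=0.599260

single-mesh involute tooth geometry (45T wheel at module 2.300)
pitch radius r_p = m·N/2 = 2.300·45/2 = 51.750000
base radius r_b = r_p·cos α = 51.750000·cos 21.918° = 48.009460
roll angle φ = 19.241° = 0.33581880 rad
x = r_b·(cos φ + φ·sin φ) = 50.640729
y = r_b·(sin φ − φ·cos φ) = 0.599260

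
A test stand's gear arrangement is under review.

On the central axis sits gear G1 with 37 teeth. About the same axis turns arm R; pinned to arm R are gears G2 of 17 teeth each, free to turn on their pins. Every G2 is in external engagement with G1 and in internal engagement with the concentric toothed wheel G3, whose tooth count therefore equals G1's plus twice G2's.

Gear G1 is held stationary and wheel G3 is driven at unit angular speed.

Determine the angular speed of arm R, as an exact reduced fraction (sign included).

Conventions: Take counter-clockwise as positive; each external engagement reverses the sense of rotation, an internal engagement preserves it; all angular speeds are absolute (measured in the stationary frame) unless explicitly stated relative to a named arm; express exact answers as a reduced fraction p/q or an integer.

71/108

planetary set (37T centre, 17T on arm, 71T internal) — Willis relation
ring teeth: 37 + 2·17 = 71
37(ω_sun−ω_arm) = −71(ω_ring−ω_arm),  ω_sun = 0, ω_ring = 1
37(0−ω_arm) = −71(1−ω_arm)  ⇒  108·ω_arm = 71  ⇒  ω_arm = 71/108
exact speed ratio = 71/108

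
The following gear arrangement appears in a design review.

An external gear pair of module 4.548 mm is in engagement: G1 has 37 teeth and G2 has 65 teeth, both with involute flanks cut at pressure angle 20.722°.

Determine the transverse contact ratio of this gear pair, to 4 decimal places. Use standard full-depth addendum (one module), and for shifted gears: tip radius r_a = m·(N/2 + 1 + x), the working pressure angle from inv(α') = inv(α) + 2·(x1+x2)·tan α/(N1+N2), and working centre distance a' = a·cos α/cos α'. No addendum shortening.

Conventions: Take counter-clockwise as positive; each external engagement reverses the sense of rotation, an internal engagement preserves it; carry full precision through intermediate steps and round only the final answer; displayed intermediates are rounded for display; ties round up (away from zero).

topology: single-mesh involute geometry — m = 4.548, 37T/65T pair
base radii: r_b1 = 78.694964, r_b2 = 138.247911
tip radii: r_a1 = 88.686000, r_a2 = 152.358000
no profile shift: α' = α, a' = a
action lengths: √(r_a1²−r_b1²) = 40.893877, √(r_a2²−r_b2²) = 64.034954
base pitch p_b = π·m·cos α = 13.363650
CR = (40.893877 + 64.034954 − 231.948000·sin 20.72200°)/13.363650 = 1.710442
contact ratio ≈ 1.7104

1.7104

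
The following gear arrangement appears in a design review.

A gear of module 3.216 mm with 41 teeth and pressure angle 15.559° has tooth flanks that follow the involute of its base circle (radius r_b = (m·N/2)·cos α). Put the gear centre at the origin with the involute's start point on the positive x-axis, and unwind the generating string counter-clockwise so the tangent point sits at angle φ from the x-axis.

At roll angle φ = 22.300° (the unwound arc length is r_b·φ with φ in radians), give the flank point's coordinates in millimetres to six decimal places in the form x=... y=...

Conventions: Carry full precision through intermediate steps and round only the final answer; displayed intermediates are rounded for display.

x=68.141906 y=1.229387

recognized (one wheel, involute flank): single-mesh tooth geometry, m = 3.216, N = 41
pitch radius r_p = m·N/2 = 3.216·41/2 = 65.928000
base radius r_b = r_p·cos α = 65.928000·cos 15.559° = 63.512052
roll angle φ = 22.300° = 0.38920842 rad
x = r_b·(cos φ + φ·sin φ) = 68.141906
y = r_b·(sin φ − φ·cos φ) = 1.229387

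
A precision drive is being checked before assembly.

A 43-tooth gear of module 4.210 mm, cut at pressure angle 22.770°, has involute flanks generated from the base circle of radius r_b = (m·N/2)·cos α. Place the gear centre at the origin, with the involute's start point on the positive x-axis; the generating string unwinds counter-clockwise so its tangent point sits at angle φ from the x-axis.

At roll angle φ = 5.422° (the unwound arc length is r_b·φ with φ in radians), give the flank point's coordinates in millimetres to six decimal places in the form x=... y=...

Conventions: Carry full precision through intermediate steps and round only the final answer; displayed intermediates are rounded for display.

x=83.833664 y=0.023555

topology: single-mesh involute geometry — m = 4.210, N = 43
pitch radius r_p = m·N/2 = 4.210·43/2 = 90.515000
base radius r_b = r_p·cos α = 90.515000·cos 22.770° = 83.460797
roll angle φ = 5.422° = 0.09463175 rad
x = r_b·(cos φ + φ·sin φ) = 83.833664
y = r_b·(sin φ − φ·cos φ) = 0.023555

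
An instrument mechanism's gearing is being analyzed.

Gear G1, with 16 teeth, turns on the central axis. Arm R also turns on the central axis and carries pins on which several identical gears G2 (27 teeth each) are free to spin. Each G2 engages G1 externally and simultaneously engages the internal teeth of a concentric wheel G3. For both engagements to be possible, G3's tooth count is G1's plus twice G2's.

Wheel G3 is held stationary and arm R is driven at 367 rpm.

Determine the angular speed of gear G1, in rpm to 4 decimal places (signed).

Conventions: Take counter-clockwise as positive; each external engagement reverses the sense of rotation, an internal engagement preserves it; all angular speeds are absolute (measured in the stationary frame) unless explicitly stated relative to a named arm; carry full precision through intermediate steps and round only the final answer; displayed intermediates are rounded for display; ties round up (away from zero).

+1972.6250 rpm

topology: planetary set — G1 16T / G2 27T / G3 70T, arm = carrier (Willis)
normalise by the input: solve with ω_arm = 1, then scale by 367 rpm
ring teeth: 16 + 2·27 = 70
16(ω_sun−ω_arm) = −70(ω_ring−ω_arm),  ω_ring = 0, ω_arm = 1
ω_sun = 1 − (70/16)(0−1) = 43/8
scale: ω_sun = 43/8 × 367 rpm = +1972.6250 rpm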